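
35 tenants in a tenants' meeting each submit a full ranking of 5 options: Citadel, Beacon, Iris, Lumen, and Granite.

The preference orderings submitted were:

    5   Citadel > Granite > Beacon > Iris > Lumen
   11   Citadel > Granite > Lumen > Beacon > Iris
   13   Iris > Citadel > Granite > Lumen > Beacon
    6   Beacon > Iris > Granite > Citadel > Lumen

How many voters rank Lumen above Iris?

Ballots ranking Lumen above Iris: 11.
Ballots ranking Iris above Lumen: 5+13+6 = 24.
So 11 of 35 voters prefer Lumen to Iris.

11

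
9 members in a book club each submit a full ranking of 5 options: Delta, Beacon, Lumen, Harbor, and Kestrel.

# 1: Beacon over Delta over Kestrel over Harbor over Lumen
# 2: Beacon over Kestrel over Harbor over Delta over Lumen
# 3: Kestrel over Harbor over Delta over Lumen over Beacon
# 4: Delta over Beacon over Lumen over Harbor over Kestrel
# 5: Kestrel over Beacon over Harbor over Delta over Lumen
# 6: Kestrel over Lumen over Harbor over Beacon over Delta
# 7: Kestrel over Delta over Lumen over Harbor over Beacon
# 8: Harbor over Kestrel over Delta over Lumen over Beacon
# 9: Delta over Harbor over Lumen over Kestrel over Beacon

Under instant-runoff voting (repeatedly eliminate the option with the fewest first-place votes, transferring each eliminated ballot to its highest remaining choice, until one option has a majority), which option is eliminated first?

Round 1: Kestrel 4, Delta 2, Beacon 2, Harbor 1, Lumen 0. Lumen has the fewest and is eliminated.
Round 2: Kestrel 4, Delta 2, Beacon 2, Harbor 1. Harbor has the fewest and is eliminated.
Round 3: Kestrel 5, Delta 2, Beacon 2. Kestrel has a majority.

Lumen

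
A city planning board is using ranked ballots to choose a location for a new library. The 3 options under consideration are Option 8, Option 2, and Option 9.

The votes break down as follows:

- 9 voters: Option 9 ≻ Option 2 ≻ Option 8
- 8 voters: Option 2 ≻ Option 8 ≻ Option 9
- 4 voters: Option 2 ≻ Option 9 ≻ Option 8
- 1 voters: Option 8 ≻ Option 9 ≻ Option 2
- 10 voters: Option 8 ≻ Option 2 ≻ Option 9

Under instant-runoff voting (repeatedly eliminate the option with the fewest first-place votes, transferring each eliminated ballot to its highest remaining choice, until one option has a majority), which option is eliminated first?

Option 9

Round 1: Option 2 12, Option 8 11, Option 9 9. Option 9 has the fewest and is eliminated.
Round 2: Option 2 21, Option 8 11. Option 2 has a majority.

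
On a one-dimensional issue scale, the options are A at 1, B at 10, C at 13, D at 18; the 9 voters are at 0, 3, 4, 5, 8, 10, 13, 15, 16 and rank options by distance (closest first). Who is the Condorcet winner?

With single-peaked preferences on a line, the Condorcet winner is the candidate closest to the median voter.
The median voter (position 8) is closest to B at 10.
Check: B vs C — voters closer to B: 6 of 9.

B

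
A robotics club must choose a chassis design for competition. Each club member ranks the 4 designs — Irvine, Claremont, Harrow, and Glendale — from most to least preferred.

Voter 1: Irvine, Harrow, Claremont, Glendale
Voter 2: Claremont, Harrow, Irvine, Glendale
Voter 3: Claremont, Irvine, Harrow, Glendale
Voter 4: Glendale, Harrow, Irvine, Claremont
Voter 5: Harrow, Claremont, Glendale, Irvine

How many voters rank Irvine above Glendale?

Ballots ranking Irvine above Glendale: 3.
Ballots ranking Glendale above Irvine: 2.
So 3 of 5 voters prefer Irvine to Glendale.

3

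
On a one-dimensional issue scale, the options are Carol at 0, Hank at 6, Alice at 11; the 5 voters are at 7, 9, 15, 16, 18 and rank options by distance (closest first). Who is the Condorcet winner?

Alice

With single-peaked preferences on a line, the Condorcet winner is the candidate closest to the median voter.
The median voter (position 15) is closest to Alice at 11.
Check: Alice vs Hank — voters closer to Alice: 4 of 5.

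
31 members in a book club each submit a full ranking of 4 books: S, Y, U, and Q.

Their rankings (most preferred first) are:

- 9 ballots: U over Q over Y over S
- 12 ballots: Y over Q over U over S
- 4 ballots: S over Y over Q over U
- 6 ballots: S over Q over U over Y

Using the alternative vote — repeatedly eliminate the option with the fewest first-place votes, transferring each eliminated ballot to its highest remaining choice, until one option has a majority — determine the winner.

Y

Round 1: Y 12, S 10, U 9, Q 0. Q has the fewest and is eliminated.
Round 2: Y 12, S 10, U 9. U has the fewest and is eliminated.
Round 3: Y 21, S 10. Y has a majority.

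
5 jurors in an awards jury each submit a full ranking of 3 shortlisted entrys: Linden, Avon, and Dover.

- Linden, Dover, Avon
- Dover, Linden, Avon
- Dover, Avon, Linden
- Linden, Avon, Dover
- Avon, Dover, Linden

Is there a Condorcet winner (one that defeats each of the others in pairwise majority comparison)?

Head-to-head results (5 voters total):
Linden vs Avon: Linden wins 3–2.
Linden vs Dover: Dover wins 3–2.
Avon vs Dover: Dover wins 3–2.
Dover beats each rival — Linden (3–2), Avon (3–2) — so Dover is the Condorcet winner.

Yes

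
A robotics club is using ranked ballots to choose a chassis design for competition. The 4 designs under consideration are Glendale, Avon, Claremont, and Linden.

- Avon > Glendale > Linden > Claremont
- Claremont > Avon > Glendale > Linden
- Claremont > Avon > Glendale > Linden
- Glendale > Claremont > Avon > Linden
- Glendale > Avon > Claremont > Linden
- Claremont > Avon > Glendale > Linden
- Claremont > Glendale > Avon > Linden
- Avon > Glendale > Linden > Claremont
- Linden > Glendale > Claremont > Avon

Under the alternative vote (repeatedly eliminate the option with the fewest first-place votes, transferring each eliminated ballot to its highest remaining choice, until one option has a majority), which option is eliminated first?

Round 1: Claremont 4, Glendale 2, Avon 2, Linden 1. Linden has the fewest and is eliminated.
Round 2: Claremont 4, Glendale 3, Avon 2. Avon has the fewest and is eliminated.
Round 3: Glendale 5, Claremont 4. Glendale has a majority.

Linden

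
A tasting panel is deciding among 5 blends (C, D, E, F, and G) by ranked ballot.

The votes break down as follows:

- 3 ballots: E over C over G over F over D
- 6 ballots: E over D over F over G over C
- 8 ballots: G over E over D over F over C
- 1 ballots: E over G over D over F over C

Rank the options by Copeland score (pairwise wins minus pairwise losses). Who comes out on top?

Pairwise results:
  C vs D: D wins 15–3.
  C vs E: E wins 18–0.
  C vs F: F wins 15–3.
  C vs G: G wins 15–3.
  D vs E: E wins 18–0.
  D vs F: D wins 15–3.
  D vs G: G wins 12–6.
  E vs F: E wins 18–0.
  E vs G: E wins 10–8.
  F vs G: G wins 12–6.
Copeland scores (wins − losses):
  C: 0 − 4 = -4
  D: 2 − 2 = 0
  E: 4 − 0 = 4
  F: 1 − 3 = -2
  G: 3 − 1 = 2
E has the best Copeland score.

E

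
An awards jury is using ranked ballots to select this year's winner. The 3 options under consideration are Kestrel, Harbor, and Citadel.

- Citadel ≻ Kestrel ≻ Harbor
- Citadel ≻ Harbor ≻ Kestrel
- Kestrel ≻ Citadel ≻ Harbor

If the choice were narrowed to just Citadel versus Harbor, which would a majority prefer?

Citadel

Ballots ranking Citadel above Harbor: 3.
Ballots ranking Harbor above Citadel: 0.
Citadel wins the head-to-head, 3–0.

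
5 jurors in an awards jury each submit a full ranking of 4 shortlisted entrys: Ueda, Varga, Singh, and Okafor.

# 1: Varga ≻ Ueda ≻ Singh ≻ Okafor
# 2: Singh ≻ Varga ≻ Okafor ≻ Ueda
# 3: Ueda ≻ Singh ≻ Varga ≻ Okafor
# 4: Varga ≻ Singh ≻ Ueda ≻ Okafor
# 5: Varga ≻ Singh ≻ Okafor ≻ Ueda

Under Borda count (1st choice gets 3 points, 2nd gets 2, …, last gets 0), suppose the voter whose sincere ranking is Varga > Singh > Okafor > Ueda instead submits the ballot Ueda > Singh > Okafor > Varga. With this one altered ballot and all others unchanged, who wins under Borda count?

Borda totals with the altered ballot: Ueda 9, Varga 9, Singh 10, Okafor 2.
The switch changes the winner from Varga to Singh.

Singh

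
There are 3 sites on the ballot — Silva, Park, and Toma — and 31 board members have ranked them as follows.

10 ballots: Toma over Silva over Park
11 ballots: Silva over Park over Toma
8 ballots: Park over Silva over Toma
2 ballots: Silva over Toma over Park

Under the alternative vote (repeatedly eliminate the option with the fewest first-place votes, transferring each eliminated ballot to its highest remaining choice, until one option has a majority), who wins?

Round 1: Silva 13, Toma 10, Park 8. Park has the fewest and is eliminated.
Round 2: Silva 21, Toma 10. Silva has a majority.

Silva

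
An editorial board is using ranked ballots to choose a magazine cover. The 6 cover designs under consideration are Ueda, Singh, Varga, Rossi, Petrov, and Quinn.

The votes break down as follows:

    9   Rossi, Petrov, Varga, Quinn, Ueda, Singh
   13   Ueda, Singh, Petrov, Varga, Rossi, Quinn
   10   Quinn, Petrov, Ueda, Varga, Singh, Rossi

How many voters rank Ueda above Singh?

Ballots ranking Ueda above Singh: 9+13+10 = 32.
Ballots ranking Singh above Ueda: 0.
So 32 of 32 voters prefer Ueda to Singh.

32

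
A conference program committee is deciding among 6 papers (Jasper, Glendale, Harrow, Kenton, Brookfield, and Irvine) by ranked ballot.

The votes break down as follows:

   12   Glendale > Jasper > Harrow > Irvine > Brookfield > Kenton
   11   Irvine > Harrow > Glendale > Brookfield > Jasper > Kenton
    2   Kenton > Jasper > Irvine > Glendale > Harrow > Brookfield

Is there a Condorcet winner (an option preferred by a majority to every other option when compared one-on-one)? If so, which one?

Head-to-head results (25 voters total):
Jasper vs Glendale: Glendale wins 23–2.
Jasper vs Harrow: Jasper wins 14–11.
Jasper vs Kenton: Jasper wins 23–2.
Jasper vs Brookfield: Jasper wins 14–11.
Jasper vs Irvine: Jasper wins 14–11.
Glendale vs Harrow: Glendale wins 14–11.
Glendale vs Kenton: Glendale wins 23–2.
Glendale vs Brookfield: Glendale wins 25–0.
Glendale vs Irvine: Irvine wins 13–12.
Harrow vs Kenton: Harrow wins 23–2.
Harrow vs Brookfield: Harrow wins 25–0.
Harrow vs Irvine: Irvine wins 13–12.
Kenton vs Brookfield: Brookfield wins 23–2.
Kenton vs Irvine: Irvine wins 23–2.
Brookfield vs Irvine: Irvine wins 25–0.
No candidate beats all others: Jasper beats Irvine beats Glendale beats Jasper, a majority cycle.

There is no Condorcet winner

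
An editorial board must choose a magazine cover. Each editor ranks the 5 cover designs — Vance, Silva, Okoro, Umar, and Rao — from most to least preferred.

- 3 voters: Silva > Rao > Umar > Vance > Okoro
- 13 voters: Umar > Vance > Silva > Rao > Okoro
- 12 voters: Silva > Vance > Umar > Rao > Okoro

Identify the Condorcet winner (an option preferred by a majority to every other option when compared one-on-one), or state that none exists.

Head-to-head results (28 voters total):
Vance vs Silva: Silva wins 15–13.
Vance vs Okoro: Vance wins 28–0.
Vance vs Umar: Umar wins 16–12.
Vance vs Rao: Vance wins 25–3.
Silva vs Okoro: Silva wins 28–0.
Silva vs Umar: Silva wins 15–13.
Silva vs Rao: Silva wins 28–0.
Okoro vs Umar: Umar wins 28–0.
Okoro vs Rao: Rao wins 28–0.
Umar vs Rao: Umar wins 25–3.
Silva beats each rival — Vance (15–13), Okoro (28–0), Umar (15–13), Rao (28–0) — so Silva is the Condorcet winner.

Silva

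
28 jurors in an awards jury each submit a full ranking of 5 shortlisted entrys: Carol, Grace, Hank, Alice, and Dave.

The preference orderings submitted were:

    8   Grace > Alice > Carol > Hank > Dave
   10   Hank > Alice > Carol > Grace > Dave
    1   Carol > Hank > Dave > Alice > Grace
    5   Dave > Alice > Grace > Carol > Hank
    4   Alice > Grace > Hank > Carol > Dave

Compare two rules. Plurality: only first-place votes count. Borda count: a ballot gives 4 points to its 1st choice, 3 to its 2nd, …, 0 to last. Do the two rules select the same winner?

No

Plurality first-place counts: Carol 1, Grace 8, Hank 10, Alice 4, Dave 5 → Hank.
Borda totals: Carol 49, Grace 64, Hank 59, Alice 86, Dave 22 → Alice.
The two rules disagree: plurality picks Hank, Borda picks Alice.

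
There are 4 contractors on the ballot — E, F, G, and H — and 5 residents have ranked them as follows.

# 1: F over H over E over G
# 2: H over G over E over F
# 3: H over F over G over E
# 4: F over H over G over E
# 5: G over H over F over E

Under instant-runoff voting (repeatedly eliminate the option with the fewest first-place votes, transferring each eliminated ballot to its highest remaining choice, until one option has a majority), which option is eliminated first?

Round 1: F 2, H 2, G 1, E 0. E has the fewest and is eliminated.
Round 2: F 2, H 2, G 1. G has the fewest and is eliminated.
Round 3: H 3, F 2. H has a majority.

E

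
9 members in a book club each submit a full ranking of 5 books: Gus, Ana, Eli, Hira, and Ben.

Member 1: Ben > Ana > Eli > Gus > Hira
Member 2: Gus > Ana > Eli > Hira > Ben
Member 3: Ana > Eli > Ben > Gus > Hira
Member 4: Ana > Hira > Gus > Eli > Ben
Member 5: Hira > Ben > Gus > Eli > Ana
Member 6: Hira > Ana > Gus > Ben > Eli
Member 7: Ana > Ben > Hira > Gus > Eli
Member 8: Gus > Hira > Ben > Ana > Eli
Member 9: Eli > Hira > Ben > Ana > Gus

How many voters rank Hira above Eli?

5

Ballots ranking Hira above Eli: 5.
Ballots ranking Eli above Hira: 4.
So 5 of 9 voters prefer Hira to Eli.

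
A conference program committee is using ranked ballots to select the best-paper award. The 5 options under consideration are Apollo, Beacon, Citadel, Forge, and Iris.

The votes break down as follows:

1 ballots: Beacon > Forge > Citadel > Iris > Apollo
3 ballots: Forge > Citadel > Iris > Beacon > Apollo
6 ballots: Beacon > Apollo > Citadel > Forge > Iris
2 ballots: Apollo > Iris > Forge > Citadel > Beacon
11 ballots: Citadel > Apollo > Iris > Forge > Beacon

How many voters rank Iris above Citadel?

2

Ballots ranking Iris above Citadel: 2.
Ballots ranking Citadel above Iris: 1+3+6+11 = 21.
So 2 of 23 voters prefer Iris to Citadel.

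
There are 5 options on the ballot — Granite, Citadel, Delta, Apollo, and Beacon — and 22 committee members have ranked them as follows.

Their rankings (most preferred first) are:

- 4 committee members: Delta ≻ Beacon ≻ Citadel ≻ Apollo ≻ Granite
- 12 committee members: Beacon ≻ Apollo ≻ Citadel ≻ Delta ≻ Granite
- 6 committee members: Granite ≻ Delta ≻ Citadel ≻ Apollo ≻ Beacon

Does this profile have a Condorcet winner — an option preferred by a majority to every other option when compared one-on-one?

Head-to-head results (22 voters total):
Granite vs Citadel: Citadel wins 16–6.
Granite vs Delta: Delta wins 16–6.
Granite vs Apollo: Apollo wins 16–6.
Granite vs Beacon: Beacon wins 16–6.
Citadel vs Delta: Citadel wins 12–10.
Citadel vs Apollo: Apollo wins 12–10.
Citadel vs Beacon: Beacon wins 16–6.
Delta vs Apollo: Apollo wins 12–10.
Delta vs Beacon: Beacon wins 12–10.
Apollo vs Beacon: Beacon wins 16–6.
Beacon beats each rival — Granite (16–6), Citadel (16–6), Delta (12–10), Apollo (16–6) — so Beacon is the Condorcet winner.

Yes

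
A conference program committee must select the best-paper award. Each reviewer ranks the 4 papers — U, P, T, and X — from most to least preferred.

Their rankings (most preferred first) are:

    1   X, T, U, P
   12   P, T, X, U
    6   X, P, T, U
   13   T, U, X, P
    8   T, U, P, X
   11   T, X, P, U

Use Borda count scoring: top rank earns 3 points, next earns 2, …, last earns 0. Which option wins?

Borda scores:
  U: 1 + 12·0 + 6·0 + 13·2 + 8·2 + 11·0 = 43
  P: 0 + 12·3 + 6·2 + 13·0 + 8·1 + 11·1 = 67
  T: 2 + 12·2 + 6·1 + 13·3 + 8·3 + 11·3 = 128
  X: 3 + 12·1 + 6·3 + 13·1 + 8·0 + 11·2 = 68
T has the highest total.

T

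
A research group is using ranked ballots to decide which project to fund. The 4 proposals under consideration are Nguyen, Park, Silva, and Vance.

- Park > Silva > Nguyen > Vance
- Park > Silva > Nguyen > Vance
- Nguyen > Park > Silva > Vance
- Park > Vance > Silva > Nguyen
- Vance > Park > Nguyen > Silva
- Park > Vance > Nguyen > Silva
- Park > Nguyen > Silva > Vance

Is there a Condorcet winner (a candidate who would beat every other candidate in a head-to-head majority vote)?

Yes

Head-to-head results (7 voters total):
Nguyen vs Park: Park wins 6–1.
Nguyen vs Silva: Nguyen wins 4–3.
Nguyen vs Vance: Nguyen wins 4–3.
Park vs Silva: Park wins 7–0.
Park vs Vance: Park wins 6–1.
Silva vs Vance: Silva wins 4–3.
Park beats each rival — Nguyen (6–1), Silva (7–0), Vance (6–1) — so Park is the Condorcet winner.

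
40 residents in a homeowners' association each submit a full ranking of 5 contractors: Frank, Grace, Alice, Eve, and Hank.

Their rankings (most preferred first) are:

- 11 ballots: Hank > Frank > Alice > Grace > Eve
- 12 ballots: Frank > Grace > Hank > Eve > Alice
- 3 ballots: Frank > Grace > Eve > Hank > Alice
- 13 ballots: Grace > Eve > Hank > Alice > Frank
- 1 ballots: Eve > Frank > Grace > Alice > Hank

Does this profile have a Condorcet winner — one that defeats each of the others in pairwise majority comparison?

No

Head-to-head results (40 voters total):
Frank vs Grace: Frank wins 27–13.
Frank vs Alice: Frank wins 27–13.
Frank vs Eve: Frank wins 26–14.
Frank vs Hank: Hank wins 24–16.
Grace vs Alice: Grace wins 29–11.
Grace vs Eve: Grace wins 39–1.
Grace vs Hank: Grace wins 29–11.
Alice vs Eve: Eve wins 29–11.
Alice vs Hank: Hank wins 39–1.
Eve vs Hank: Hank wins 23–17.
No candidate beats all others: Frank beats Grace beats Hank beats Frank, a majority cycle.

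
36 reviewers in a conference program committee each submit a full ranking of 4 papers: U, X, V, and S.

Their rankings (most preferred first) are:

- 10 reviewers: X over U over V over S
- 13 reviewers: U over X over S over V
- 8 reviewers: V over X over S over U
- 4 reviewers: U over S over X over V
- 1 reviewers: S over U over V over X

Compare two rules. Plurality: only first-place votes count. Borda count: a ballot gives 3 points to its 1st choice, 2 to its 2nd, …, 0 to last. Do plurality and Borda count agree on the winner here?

Plurality first-place counts: U 17, X 10, V 8, S 1 → U.
Borda totals: U 73, X 76, V 35, S 32 → X.
The two rules disagree: plurality picks U, Borda picks X.

No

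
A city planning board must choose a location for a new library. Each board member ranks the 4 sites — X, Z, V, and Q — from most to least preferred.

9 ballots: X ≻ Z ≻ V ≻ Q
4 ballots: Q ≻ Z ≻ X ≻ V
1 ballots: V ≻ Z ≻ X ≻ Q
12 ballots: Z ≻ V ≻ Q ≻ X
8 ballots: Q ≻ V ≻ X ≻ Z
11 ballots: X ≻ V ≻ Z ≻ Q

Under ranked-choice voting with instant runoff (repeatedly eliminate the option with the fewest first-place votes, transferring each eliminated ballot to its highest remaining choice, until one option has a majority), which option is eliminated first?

V

Round 1: X 20, Z 12, Q 12, V 1. V has the fewest and is eliminated.
Round 2: X 20, Z 13, Q 12. Q has the fewest and is eliminated.
Round 3: X 28, Z 17. X has a majority.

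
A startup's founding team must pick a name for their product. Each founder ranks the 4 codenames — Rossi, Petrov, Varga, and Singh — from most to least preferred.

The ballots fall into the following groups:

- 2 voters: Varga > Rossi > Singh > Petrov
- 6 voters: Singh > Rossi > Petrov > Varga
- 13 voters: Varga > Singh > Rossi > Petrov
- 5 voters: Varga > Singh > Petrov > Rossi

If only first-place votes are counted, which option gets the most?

Varga

First-place vote totals:
  Rossi: 0
  Petrov: 0
  Varga: 20
  Singh: 6
Varga has the most first-place votes.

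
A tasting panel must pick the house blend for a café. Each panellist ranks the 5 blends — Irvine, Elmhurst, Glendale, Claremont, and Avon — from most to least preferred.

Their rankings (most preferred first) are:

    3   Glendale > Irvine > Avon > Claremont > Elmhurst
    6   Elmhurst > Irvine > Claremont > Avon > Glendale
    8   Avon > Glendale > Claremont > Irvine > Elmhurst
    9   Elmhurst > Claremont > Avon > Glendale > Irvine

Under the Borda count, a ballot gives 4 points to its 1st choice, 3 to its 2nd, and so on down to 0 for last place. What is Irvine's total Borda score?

35

Borda scores:
  Irvine: 3·3 + 6·3 + 8·1 + 9·0 = 35
  Elmhurst: 3·0 + 6·4 + 8·0 + 9·4 = 60
  Glendale: 3·4 + 6·0 + 8·3 + 9·1 = 45
  Claremont: 3·1 + 6·2 + 8·2 + 9·3 = 58
  Avon: 3·2 + 6·1 + 8·4 + 9·2 = 62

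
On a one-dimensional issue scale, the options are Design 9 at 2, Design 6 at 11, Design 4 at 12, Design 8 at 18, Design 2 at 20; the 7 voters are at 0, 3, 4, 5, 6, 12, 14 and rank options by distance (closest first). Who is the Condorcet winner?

With single-peaked preferences on a line, the Condorcet winner is the candidate closest to the median voter.
The median voter (position 5) is closest to Design 9 at 2.
Check: Design 9 vs Design 6 — voters closer to Design 9: 5 of 7.

Design 9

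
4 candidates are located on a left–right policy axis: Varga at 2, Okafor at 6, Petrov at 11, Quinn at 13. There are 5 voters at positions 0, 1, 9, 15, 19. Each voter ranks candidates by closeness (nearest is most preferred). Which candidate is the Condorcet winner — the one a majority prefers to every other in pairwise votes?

Petrov

With single-peaked preferences on a line, the Condorcet winner is the candidate closest to the median voter.
The median voter (position 9) is closest to Petrov at 11.
Check: Petrov vs Okafor — voters closer to Petrov: 3 of 5.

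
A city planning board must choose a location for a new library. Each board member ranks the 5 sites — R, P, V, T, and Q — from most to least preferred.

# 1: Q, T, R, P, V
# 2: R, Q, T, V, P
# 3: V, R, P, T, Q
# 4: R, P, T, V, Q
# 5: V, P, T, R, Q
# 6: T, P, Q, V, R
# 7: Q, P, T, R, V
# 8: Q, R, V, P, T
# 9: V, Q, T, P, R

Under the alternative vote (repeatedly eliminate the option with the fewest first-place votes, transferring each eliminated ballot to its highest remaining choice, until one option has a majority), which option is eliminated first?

Round 1: V 3, Q 3, R 2, T 1, P 0. P has the fewest and is eliminated.
Round 2: V 3, Q 3, R 2, T 1. T has the fewest and is eliminated.
Round 3: Q 4, V 3, R 2. R has the fewest and is eliminated.
Round 4: Q 5, V 4. Q has a majority.

P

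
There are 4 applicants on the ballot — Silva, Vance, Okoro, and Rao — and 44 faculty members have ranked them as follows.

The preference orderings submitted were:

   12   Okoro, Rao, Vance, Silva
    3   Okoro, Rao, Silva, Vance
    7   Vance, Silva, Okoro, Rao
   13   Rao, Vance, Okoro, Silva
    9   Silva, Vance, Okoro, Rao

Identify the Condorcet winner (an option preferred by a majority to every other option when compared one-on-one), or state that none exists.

No Condorcet winner

Head-to-head results (44 voters total):
Silva vs Vance: Vance wins 32–12.
Silva vs Okoro: Okoro wins 28–16.
Silva vs Rao: Rao wins 28–16.
Vance vs Okoro: Vance wins 29–15.
Vance vs Rao: Rao wins 28–16.
Okoro vs Rao: Okoro wins 31–13.
No candidate beats all others: Vance beats Okoro beats Rao beats Vance, a majority cycle.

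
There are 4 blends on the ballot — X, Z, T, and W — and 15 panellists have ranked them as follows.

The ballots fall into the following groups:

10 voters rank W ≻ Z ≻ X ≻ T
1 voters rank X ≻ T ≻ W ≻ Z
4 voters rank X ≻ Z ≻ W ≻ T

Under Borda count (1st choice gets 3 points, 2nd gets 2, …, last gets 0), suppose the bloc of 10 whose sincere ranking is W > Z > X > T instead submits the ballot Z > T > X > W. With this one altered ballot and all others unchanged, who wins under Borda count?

Z

Borda totals with the altered ballot: X 25, Z 38, T 22, W 5.
The switch changes the winner from W to Z.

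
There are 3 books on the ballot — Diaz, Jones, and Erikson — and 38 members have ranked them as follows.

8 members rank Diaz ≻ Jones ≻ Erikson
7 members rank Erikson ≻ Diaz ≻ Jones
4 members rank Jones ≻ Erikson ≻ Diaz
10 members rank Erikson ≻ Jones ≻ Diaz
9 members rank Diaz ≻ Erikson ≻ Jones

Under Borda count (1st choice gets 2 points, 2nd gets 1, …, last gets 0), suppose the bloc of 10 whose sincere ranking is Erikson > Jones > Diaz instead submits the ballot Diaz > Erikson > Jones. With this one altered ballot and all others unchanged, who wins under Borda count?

Diaz

Borda totals with the altered ballot: Diaz 61, Jones 16, Erikson 37.
The switch changes the winner from Erikson to Diaz.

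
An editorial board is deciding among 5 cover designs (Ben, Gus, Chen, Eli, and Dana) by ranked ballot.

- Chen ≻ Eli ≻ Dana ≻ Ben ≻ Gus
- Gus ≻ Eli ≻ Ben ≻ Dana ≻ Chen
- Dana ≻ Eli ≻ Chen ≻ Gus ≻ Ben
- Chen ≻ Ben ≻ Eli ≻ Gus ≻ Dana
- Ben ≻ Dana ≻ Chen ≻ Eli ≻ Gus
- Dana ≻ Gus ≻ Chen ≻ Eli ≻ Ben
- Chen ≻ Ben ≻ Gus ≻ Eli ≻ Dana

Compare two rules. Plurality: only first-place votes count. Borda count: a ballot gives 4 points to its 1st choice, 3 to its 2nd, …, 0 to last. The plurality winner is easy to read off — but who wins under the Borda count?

Plurality first-place counts: Ben 1, Gus 1, Chen 3, Eli 0, Dana 2 → Chen.
Borda totals: Ben 13, Gus 11, Chen 18, Eli 14, Dana 14 → Chen.

Chen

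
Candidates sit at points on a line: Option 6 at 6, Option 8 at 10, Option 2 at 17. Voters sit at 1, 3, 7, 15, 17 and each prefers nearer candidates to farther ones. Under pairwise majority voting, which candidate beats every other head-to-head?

With single-peaked preferences on a line, the Condorcet winner is the candidate closest to the median voter.
The median voter (position 7) is closest to Option 6 at 6.
Check: Option 6 vs Option 8 — voters closer to Option 6: 3 of 5.

Option 6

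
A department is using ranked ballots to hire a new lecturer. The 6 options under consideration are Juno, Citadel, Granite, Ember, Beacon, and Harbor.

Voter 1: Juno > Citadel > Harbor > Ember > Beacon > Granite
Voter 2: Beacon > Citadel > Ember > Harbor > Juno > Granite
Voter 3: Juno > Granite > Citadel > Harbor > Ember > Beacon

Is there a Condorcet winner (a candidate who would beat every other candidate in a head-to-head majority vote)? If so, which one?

Juno

Head-to-head results (3 voters total):
Juno vs Citadel: Juno wins 2–1.
Juno vs Granite: Juno wins 3–0.
Juno vs Ember: Juno wins 2–1.
Juno vs Beacon: Juno wins 2–1.
Juno vs Harbor: Juno wins 2–1.
Citadel vs Granite: Citadel wins 2–1.
Citadel vs Ember: Citadel wins 3–0.
Citadel vs Beacon: Citadel wins 2–1.
Citadel vs Harbor: Citadel wins 3–0.
Granite vs Ember: Ember wins 2–1.
Granite vs Beacon: Beacon wins 2–1.
Granite vs Harbor: Harbor wins 2–1.
Ember vs Beacon: Ember wins 2–1.
Ember vs Harbor: Harbor wins 2–1.
Beacon vs Harbor: Harbor wins 2–1.
Juno beats each rival — Citadel (2–1), Granite (3–0), Ember (2–1), Beacon (2–1), Harbor (2–1) — so Juno is the Condorcet winner.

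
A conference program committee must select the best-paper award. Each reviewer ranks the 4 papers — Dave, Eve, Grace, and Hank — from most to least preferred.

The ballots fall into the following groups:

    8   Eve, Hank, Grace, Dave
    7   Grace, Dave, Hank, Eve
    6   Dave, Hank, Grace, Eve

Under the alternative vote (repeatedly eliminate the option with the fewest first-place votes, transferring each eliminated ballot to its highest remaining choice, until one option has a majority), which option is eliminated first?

Hank

Round 1: Eve 8, Grace 7, Dave 6, Hank 0. Hank has the fewest and is eliminated.
Round 2: Eve 8, Grace 7, Dave 6. Dave has the fewest and is eliminated.
Round 3: Grace 13, Eve 8. Grace has a majority.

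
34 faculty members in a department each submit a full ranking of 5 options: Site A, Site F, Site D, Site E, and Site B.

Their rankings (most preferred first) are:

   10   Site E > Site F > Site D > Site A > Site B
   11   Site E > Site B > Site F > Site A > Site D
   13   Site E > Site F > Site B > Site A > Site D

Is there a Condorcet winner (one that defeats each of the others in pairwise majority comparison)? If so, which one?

Head-to-head results (34 voters total):
Site A vs Site F: Site F wins 34–0.
Site A vs Site D: Site A wins 24–10.
Site A vs Site E: Site E wins 34–0.
Site A vs Site B: Site B wins 24–10.
Site F vs Site D: Site F wins 34–0.
Site F vs Site E: Site E wins 34–0.
Site F vs Site B: Site F wins 23–11.
Site D vs Site E: Site E wins 34–0.
Site D vs Site B: Site B wins 24–10.
Site E vs Site B: Site E wins 34–0.
Site E beats each rival — Site A (34–0), Site F (34–0), Site D (34–0), Site B (34–0) — so Site E is the Condorcet winner.

Site E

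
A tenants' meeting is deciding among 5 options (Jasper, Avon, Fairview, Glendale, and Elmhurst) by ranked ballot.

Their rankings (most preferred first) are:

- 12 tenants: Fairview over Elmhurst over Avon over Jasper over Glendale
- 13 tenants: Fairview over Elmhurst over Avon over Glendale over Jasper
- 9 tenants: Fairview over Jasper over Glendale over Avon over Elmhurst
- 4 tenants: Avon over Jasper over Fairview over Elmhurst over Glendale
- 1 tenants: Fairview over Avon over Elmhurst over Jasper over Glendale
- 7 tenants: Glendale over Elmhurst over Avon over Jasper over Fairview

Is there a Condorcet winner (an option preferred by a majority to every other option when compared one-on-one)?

Head-to-head results (46 voters total):
Jasper vs Avon: Avon wins 37–9.
Jasper vs Fairview: Fairview wins 35–11.
Jasper vs Glendale: Jasper wins 26–20.
Jasper vs Elmhurst: Elmhurst wins 33–13.
Avon vs Fairview: Fairview wins 35–11.
Avon vs Glendale: Avon wins 30–16.
Avon vs Elmhurst: Elmhurst wins 32–14.
Fairview vs Glendale: Fairview wins 39–7.
Fairview vs Elmhurst: Fairview wins 39–7.
Glendale vs Elmhurst: Elmhurst wins 30–16.
Fairview beats each rival — Jasper (35–11), Avon (35–11), Glendale (39–7), Elmhurst (39–7) — so Fairview is the Condorcet winner.

Yes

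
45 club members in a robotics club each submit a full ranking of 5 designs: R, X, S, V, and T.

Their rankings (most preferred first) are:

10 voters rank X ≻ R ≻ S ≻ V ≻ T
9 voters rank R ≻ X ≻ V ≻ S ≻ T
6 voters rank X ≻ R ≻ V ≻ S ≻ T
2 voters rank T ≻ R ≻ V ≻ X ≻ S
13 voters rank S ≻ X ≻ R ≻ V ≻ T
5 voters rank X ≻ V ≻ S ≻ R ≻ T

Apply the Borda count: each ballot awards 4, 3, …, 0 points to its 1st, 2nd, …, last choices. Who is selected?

X

Borda scores:
  R: 10·3 + 9·4 + 6·3 + 2·3 + 13·2 + 5·1 = 121
  X: 10·4 + 9·3 + 6·4 + 2·1 + 13·3 + 5·4 = 152
  S: 10·2 + 9·1 + 6·1 + 2·0 + 13·4 + 5·2 = 97
  V: 10·1 + 9·2 + 6·2 + 2·2 + 13·1 + 5·3 = 72
  T: 10·0 + 9·0 + 6·0 + 2·4 + 13·0 + 5·0 = 8
X has the highest total.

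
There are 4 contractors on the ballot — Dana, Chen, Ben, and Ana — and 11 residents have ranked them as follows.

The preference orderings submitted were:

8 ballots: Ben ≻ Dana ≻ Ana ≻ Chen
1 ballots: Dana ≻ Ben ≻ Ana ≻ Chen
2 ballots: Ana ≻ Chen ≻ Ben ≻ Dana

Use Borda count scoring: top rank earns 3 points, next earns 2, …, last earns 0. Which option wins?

Ben

Borda scores:
  Dana: 8·2 + 3 + 2·0 = 19
  Chen: 8·0 + 0 + 2·2 = 4
  Ben: 8·3 + 2 + 2·1 = 28
  Ana: 8·1 + 1 + 2·3 = 15
Ben has the highest total.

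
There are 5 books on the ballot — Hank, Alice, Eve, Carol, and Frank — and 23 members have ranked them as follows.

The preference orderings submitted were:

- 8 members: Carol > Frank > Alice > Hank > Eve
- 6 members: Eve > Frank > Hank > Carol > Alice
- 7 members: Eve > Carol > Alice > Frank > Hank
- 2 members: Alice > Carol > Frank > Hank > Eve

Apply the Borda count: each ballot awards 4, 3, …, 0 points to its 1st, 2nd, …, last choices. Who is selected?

Carol

Borda scores:
  Hank: 8·1 + 6·2 + 7·0 + 2·1 = 22
  Alice: 8·2 + 6·0 + 7·2 + 2·4 = 38
  Eve: 8·0 + 6·4 + 7·4 + 2·0 = 52
  Carol: 8·4 + 6·1 + 7·3 + 2·3 = 65
  Frank: 8·3 + 6·3 + 7·1 + 2·2 = 53
Carol has the highest total.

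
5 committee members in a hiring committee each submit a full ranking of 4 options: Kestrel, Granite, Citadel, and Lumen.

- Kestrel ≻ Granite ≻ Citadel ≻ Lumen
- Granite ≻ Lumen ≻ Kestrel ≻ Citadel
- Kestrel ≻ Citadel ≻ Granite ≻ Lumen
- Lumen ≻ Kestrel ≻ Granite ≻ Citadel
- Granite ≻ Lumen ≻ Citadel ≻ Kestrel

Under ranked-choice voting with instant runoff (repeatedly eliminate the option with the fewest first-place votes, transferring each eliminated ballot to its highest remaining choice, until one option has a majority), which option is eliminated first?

Citadel

Round 1: Kestrel 2, Granite 2, Lumen 1, Citadel 0. Citadel has the fewest and is eliminated.
Round 2: Kestrel 2, Granite 2, Lumen 1. Lumen has the fewest and is eliminated.
Round 3: Kestrel 3, Granite 2. Kestrel has a majority.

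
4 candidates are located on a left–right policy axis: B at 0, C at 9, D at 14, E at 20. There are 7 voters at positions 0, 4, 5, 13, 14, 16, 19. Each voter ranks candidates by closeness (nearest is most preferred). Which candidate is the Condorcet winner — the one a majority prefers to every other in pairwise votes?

D

With single-peaked preferences on a line, the Condorcet winner is the candidate closest to the median voter.
The median voter (position 13) is closest to D at 14.
Check: D vs C — voters closer to D: 4 of 7.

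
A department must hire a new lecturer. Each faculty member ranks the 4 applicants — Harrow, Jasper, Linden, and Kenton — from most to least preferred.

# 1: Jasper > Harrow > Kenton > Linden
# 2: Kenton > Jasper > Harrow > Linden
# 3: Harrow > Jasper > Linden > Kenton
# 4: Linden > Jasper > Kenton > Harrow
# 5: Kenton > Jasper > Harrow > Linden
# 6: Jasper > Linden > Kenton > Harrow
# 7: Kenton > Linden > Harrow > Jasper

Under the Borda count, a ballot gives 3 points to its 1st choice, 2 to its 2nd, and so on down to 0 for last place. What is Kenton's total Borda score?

Borda scores:
  Harrow: 2 + 1 + 3 + 0 + 1 + 0 + 1 = 8
  Jasper: 3 + 2 + 2 + 2 + 2 + 3 + 0 = 14
  Linden: 0 + 0 + 1 + 3 + 0 + 2 + 2 = 8
  Kenton: 1 + 3 + 0 + 1 + 3 + 1 + 3 = 12

12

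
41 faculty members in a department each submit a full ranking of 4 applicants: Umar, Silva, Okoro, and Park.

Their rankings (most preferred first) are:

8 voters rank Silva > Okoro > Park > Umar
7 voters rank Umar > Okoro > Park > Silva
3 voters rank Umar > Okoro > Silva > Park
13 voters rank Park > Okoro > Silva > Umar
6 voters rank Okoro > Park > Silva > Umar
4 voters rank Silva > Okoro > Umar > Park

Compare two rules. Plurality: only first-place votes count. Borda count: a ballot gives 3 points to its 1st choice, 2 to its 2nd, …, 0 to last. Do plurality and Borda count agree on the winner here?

No

Plurality first-place counts: Umar 10, Silva 12, Okoro 6, Park 13 → Park.
Borda totals: Umar 34, Silva 58, Okoro 88, Park 66 → Okoro.
The two rules disagree: plurality picks Park, Borda picks Okoro.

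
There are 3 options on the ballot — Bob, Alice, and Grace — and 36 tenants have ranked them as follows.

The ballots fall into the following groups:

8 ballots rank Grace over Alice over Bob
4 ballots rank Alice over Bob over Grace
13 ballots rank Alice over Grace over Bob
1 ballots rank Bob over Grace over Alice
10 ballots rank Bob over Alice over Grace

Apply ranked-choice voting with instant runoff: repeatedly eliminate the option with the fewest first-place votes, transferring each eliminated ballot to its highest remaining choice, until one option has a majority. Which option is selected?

Round 1: Alice 17, Bob 11, Grace 8. Grace has the fewest and is eliminated.
Round 2: Alice 25, Bob 11. Alice has a majority.

Alice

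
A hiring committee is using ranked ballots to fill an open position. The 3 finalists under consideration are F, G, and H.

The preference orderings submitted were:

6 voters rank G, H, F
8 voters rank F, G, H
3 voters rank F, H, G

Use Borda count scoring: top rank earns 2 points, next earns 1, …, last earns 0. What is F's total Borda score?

22

Borda scores:
  F: 6·0 + 8·2 + 3·2 = 22
  G: 6·2 + 8·1 + 3·0 = 20
  H: 6·1 + 8·0 + 3·1 = 9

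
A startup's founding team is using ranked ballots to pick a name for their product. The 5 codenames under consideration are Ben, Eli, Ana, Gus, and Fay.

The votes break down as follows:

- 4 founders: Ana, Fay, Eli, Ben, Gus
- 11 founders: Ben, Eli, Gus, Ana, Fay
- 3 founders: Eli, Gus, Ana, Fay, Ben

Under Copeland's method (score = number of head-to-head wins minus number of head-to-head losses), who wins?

Ben

Pairwise results:
  Ben vs Eli: Ben wins 11–7.
  Ben vs Ana: Ben wins 11–7.
  Ben vs Gus: Ben wins 15–3.
  Ben vs Fay: Ben wins 11–7.
  Eli vs Ana: Eli wins 14–4.
  Eli vs Gus: Eli wins 18–0.
  Eli vs Fay: Eli wins 14–4.
  Ana vs Gus: Gus wins 14–4.
  Ana vs Fay: Ana wins 18–0.
  Gus vs Fay: Gus wins 14–4.
Copeland scores (wins − losses):
  Ben: 4 − 0 = 4
  Eli: 3 − 1 = 2
  Ana: 1 − 3 = -2
  Gus: 2 − 2 = 0
  Fay: 0 − 4 = -4
Ben has the best Copeland score.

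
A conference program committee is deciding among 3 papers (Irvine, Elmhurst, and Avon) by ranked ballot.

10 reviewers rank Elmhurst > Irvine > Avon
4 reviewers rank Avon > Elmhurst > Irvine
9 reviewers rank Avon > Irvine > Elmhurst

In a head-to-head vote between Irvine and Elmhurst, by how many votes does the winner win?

Ballots ranking Irvine above Elmhurst: 9.
Ballots ranking Elmhurst above Irvine: 10+4 = 14.
Elmhurst wins 14–9, a margin of 5.

5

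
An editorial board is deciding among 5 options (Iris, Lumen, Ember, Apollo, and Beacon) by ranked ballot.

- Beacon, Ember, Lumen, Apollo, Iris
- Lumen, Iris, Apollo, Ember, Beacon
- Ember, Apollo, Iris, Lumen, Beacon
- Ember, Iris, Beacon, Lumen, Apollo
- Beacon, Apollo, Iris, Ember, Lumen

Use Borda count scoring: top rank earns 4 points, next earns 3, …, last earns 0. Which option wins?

Borda scores:
  Iris: 0 + 3 + 2 + 3 + 2 = 10
  Lumen: 2 + 4 + 1 + 1 + 0 = 8
  Ember: 3 + 1 + 4 + 4 + 1 = 13
  Apollo: 1 + 2 + 3 + 0 + 3 = 9
  Beacon: 4 + 0 + 0 + 2 + 4 = 10
Ember has the highest total.

Ember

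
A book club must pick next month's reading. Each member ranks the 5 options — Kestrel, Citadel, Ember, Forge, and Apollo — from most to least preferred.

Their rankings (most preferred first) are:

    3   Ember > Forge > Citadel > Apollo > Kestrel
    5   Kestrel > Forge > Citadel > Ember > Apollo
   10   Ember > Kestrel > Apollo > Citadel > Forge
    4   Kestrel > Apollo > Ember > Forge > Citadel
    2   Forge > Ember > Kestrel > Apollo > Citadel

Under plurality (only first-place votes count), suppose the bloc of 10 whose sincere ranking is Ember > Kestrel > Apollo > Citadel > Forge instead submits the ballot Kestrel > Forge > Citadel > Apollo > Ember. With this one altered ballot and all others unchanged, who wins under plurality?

First-place totals with the altered ballot: Kestrel 19, Citadel 0, Ember 3, Forge 2, Apollo 0.
The switch changes the winner from Ember to Kestrel.

Kestrel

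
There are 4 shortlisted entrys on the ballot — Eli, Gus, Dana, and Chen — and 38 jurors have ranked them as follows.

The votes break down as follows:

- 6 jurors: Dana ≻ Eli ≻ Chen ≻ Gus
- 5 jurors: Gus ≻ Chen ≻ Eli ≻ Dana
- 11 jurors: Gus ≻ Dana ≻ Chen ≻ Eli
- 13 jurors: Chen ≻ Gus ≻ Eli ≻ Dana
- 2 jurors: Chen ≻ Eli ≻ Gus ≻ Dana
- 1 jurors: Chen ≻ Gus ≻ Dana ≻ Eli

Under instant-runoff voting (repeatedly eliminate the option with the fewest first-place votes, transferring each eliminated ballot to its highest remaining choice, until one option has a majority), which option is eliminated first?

Round 1: Gus 16, Chen 16, Dana 6, Eli 0. Eli has the fewest and is eliminated.
Round 2: Gus 16, Chen 16, Dana 6. Dana has the fewest and is eliminated.
Round 3: Chen 22, Gus 16. Chen has a majority.

Eli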